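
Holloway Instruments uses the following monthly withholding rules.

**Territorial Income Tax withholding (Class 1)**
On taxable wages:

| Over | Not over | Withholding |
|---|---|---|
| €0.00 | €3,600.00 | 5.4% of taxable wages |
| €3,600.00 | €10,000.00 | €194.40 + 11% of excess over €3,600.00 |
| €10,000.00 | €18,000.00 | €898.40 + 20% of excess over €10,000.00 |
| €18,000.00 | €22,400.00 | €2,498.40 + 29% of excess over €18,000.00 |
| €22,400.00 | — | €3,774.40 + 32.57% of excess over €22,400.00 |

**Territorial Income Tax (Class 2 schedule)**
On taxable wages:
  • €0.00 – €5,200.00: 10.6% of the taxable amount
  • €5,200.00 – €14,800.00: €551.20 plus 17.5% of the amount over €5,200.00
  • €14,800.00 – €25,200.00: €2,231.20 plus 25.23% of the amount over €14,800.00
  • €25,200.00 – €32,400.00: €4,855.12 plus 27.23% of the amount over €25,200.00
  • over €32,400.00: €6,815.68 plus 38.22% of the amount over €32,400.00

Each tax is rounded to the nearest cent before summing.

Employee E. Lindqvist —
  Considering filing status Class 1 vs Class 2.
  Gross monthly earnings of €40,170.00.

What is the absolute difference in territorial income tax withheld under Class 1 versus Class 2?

€223.28

Territorial Income Tax (Class 1): taxable = €40,170.00
  €3,774.40 + 32.57% × (€40,170.00 − €22,400.00) = €3,774.40 + 32.57% × €17,770.00 = €9,562.09
Territorial Income Tax (Class 2): taxable = €40,170.00
  €6,815.68 + 38.22% × (€40,170.00 − €32,400.00) = €6,815.68 + 38.22% × €7,770.00 = €9,785.37
Difference: |€9,562.09 − €9,785.37| = €223.28 (higher under Class 2)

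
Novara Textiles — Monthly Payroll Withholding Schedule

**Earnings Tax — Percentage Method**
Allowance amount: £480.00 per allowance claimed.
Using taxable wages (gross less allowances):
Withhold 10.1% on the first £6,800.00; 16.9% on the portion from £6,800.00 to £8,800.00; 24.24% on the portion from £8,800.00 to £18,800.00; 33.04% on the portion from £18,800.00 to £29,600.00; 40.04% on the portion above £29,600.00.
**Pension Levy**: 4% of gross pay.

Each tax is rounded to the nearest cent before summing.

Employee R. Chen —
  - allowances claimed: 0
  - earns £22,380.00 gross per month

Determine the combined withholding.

Earnings Tax: taxable = £22,380.00
  £3,448.80 + 33.04% × (£22,380.00 − £18,800.00) = £3,448.80 + 33.04% × £3,580.00 = £4,631.63
Pension Levy: 4% × £22,380.00 = £895.20
Total: £4,631.63 + £895.20 = £5,526.83

£5,526.83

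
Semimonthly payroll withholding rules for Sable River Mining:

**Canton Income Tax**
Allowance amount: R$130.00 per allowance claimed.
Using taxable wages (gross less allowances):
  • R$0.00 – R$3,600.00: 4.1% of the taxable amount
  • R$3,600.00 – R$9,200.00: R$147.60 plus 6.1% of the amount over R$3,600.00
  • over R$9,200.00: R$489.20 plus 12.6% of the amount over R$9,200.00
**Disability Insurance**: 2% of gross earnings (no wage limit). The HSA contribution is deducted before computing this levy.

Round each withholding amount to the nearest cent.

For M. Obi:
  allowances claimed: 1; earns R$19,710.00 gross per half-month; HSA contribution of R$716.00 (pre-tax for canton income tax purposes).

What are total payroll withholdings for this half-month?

Canton Income Tax: taxable = R$19,710.00 − R$716.00 − 1×R$130.00 = R$18,864.00
  R$489.20 + 12.6% × (R$18,864.00 − R$9,200.00) = R$489.20 + 12.6% × R$9,664.00 = R$1,706.86
Disability Insurance: 2% × R$18,994.00 = R$379.88
Total: R$1,706.86 + R$379.88 = R$2,086.74

R$2,086.74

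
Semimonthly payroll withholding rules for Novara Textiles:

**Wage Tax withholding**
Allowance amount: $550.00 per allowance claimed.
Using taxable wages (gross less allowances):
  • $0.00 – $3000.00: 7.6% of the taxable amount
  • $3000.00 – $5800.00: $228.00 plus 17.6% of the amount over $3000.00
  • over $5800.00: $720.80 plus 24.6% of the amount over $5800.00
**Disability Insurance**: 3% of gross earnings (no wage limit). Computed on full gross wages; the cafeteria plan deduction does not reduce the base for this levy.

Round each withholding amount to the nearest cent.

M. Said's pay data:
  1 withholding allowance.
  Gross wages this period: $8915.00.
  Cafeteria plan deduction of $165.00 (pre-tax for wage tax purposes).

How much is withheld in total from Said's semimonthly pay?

$1578.65

Wage Tax: taxable = $8915.00 − $165.00 − 1×$550.00 = $8200.00
  $720.80 + 24.6% × ($8200.00 − $5800.00) = $720.80 + 24.6% × $2400.00 = $1311.20
Disability Insurance: 3% × $8915.00 = $267.45
Total: $1311.20 + $267.45 = $1578.65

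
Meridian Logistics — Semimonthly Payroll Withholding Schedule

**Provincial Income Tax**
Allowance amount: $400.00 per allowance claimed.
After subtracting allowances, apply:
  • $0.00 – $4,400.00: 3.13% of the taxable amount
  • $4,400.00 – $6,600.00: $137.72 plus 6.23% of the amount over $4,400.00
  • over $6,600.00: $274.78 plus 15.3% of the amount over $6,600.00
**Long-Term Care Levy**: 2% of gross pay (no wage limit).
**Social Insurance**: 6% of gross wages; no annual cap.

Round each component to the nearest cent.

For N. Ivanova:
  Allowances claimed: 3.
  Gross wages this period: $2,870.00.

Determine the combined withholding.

Provincial Income Tax: taxable = $2,870.00 − 3×$400.00 = $1,670.00
  3.13% × $1,670.00 = $52.27
Long-Term Care Levy: 2% × $2,870.00 = $57.40
Social Insurance: 6% × $2,870.00 = $172.20
Total: $52.27 + $57.40 + $172.20 = $281.87

$281.87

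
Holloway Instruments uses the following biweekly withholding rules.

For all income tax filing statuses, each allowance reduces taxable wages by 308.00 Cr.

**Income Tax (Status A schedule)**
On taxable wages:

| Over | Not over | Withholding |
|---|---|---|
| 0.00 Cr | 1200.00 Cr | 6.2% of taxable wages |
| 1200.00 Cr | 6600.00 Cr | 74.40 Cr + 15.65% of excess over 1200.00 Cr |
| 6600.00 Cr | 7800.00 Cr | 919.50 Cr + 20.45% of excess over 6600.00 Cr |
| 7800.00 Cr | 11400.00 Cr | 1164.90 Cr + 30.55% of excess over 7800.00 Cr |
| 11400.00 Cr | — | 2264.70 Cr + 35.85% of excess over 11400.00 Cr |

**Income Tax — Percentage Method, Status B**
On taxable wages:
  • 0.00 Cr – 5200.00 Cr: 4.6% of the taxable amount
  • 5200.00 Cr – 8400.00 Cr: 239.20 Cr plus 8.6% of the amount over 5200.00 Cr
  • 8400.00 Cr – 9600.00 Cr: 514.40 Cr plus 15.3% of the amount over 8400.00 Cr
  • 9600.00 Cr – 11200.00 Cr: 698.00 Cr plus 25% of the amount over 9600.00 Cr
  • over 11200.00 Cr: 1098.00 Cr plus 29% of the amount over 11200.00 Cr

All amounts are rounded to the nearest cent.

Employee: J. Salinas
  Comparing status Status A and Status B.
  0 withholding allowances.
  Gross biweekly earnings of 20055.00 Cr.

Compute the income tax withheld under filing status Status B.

Income Tax (Status B): taxable = 20055.00 Cr
  1098.00 Cr + 29% × (20055.00 Cr − 11200.00 Cr) = 1098.00 Cr + 29% × 8855.00 Cr = 3665.95 Cr

3665.95 Cr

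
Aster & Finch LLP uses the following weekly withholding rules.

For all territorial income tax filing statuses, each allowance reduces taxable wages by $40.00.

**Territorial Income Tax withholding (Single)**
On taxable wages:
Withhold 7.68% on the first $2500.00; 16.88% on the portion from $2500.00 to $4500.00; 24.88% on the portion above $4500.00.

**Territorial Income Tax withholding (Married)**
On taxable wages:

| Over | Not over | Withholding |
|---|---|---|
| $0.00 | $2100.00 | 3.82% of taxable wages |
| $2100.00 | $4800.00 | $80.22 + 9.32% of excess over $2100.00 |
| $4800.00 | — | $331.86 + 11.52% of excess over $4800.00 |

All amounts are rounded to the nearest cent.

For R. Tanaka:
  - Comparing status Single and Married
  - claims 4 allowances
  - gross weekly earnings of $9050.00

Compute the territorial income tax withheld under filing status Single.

Territorial Income Tax (Single): taxable = $9050.00 − 4×$40.00 = $8890.00
  $529.60 + 24.88% × ($8890.00 − $4500.00) = $529.60 + 24.88% × $4390.00 = $1621.83

$1621.83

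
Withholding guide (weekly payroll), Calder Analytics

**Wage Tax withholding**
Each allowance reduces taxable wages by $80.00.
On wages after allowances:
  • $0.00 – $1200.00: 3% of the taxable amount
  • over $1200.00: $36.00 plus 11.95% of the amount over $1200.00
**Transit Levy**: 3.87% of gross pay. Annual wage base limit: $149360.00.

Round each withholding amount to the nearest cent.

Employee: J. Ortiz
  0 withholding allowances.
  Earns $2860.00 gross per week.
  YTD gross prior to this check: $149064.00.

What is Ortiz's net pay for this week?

$2614.17

Wage Tax: taxable = $2860.00
  $36.00 + 11.95% × ($2860.00 − $1200.00) = $36.00 + 11.95% × $1660.00 = $234.37
Transit Levy: cap $149360.00 − YTD $149064.00 = $296.00 subject; 3.87% × $296.00 = $11.46
Total withheld: $234.37 + $11.46 = $245.83
Net pay: $2860.00 − $245.83 = $2614.17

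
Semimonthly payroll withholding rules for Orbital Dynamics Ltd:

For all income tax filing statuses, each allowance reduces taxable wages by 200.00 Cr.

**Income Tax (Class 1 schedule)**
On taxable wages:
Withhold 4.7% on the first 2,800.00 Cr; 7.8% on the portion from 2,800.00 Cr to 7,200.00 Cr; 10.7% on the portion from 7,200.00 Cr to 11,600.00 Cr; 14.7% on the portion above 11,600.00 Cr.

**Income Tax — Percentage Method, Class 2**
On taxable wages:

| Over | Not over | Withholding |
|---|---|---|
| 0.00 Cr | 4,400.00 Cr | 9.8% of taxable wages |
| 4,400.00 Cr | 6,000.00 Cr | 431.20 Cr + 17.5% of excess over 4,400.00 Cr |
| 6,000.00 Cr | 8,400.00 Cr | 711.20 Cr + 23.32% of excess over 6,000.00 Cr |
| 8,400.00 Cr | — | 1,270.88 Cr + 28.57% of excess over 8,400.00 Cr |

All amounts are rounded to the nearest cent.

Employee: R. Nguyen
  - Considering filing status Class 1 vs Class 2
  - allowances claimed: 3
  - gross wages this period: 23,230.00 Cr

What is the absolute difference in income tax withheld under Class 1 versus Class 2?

Income Tax (Class 1): taxable = 23,230.00 Cr − 3×200.00 Cr = 22,630.00 Cr
  945.60 Cr + 14.7% × (22,630.00 Cr − 11,600.00 Cr) = 945.60 Cr + 14.7% × 11,030.00 Cr = 2,567.01 Cr
Income Tax (Class 2): taxable = 23,230.00 Cr − 3×200.00 Cr = 22,630.00 Cr
  1,270.88 Cr + 28.57% × (22,630.00 Cr − 8,400.00 Cr) = 1,270.88 Cr + 28.57% × 14,230.00 Cr = 5,336.39 Cr
Difference: |2,567.01 Cr − 5,336.39 Cr| = 2,769.38 Cr (higher under Class 2)

2,769.38 Cr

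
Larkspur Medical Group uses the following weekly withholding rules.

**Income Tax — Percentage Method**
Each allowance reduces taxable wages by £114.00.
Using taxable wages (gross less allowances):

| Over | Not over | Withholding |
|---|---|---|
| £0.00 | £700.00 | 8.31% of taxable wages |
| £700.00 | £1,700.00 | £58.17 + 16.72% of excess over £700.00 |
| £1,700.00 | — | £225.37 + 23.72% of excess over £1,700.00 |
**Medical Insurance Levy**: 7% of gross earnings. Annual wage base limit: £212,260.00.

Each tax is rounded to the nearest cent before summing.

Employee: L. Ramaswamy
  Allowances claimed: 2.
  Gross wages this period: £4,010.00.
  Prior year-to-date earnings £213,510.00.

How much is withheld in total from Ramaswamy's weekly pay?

£719.22

Income Tax: taxable = £4,010.00 − 2×£114.00 = £3,782.00
  £225.37 + 23.72% × (£3,782.00 − £1,700.00) = £225.37 + 23.72% × £2,082.00 = £719.22
Medical Insurance Levy: YTD £213,510.00 ≥ cap £212,260.00 → £0.00
Total: £719.22 + £0.00 = £719.22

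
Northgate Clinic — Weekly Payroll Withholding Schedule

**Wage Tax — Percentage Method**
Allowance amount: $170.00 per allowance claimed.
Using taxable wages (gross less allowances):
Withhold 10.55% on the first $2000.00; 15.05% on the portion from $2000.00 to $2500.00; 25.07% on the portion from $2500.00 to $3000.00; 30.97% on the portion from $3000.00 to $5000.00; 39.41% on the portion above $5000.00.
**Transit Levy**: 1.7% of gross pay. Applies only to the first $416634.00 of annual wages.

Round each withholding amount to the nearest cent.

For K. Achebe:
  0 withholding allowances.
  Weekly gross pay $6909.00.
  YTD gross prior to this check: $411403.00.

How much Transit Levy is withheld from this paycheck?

$88.93

Transit Levy: cap $416634.00 − YTD $411403.00 = $5231.00 subject; 1.7% × $5231.00 = $88.93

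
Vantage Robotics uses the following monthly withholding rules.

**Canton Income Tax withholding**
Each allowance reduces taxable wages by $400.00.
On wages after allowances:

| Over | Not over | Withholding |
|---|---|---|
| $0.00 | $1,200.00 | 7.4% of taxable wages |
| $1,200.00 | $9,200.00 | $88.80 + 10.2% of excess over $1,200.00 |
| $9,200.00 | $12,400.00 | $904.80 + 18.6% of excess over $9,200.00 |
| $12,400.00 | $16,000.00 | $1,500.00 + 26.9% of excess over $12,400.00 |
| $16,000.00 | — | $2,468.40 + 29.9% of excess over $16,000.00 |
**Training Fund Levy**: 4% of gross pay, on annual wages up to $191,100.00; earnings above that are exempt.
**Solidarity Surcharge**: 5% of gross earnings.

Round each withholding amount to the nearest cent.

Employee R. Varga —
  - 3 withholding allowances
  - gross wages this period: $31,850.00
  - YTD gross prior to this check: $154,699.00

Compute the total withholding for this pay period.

$9,715.25

Canton Income Tax: taxable = $31,850.00 − 3×$400.00 = $30,650.00
  $2,468.40 + 29.9% × ($30,650.00 − $16,000.00) = $2,468.40 + 29.9% × $14,650.00 = $6,848.75
Training Fund Levy: 4% × $31,850.00 = $1,274.00
Solidarity Surcharge: 5% × $31,850.00 = $1,592.50
Total: $6,848.75 + $1,274.00 + $1,592.50 = $9,715.25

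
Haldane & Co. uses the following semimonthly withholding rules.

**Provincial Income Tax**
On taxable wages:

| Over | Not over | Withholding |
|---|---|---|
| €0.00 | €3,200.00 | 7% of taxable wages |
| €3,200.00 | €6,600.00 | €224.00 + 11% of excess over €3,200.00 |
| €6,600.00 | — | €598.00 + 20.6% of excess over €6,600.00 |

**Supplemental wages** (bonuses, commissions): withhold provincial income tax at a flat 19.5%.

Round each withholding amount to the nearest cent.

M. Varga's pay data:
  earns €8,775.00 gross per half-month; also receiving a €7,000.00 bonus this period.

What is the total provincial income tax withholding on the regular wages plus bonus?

€2,411.05

Provincial Income Tax: taxable = €8,775.00
  €598.00 + 20.6% × (€8,775.00 − €6,600.00) = €598.00 + 20.6% × €2,175.00 = €1,046.05
Supplemental (19.5% flat on bonus): 19.5% × €7,000.00 = €1,365.00
Total provincial income tax: €1,046.05 + €1,365.00 = €2,411.05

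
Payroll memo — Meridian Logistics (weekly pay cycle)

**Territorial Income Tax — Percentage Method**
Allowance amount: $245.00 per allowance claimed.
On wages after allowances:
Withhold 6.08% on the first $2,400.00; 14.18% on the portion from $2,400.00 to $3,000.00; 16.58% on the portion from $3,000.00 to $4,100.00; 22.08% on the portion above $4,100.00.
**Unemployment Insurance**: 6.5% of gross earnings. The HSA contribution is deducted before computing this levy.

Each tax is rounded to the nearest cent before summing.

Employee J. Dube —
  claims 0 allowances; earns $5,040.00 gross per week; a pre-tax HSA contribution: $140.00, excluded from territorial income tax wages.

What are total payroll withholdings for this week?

Territorial Income Tax: taxable = $5,040.00 − $140.00 = $4,900.00
  $413.38 + 22.08% × ($4,900.00 − $4,100.00) = $413.38 + 22.08% × $800.00 = $590.02
Unemployment Insurance: 6.5% × $4,900.00 = $318.50
Total: $590.02 + $318.50 = $908.52

$908.52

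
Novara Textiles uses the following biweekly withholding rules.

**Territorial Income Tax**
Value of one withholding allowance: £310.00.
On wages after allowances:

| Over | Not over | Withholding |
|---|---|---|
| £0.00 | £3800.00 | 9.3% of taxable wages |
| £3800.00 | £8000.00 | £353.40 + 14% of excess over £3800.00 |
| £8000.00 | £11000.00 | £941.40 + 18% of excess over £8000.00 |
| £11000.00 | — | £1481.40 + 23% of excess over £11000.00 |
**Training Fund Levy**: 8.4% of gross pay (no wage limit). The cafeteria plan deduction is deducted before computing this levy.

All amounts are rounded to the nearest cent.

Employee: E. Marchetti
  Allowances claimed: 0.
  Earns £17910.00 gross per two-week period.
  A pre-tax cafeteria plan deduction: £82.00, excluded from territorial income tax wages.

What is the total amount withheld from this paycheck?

£4549.39

Territorial Income Tax: taxable = £17910.00 − £82.00 = £17828.00
  £1481.40 + 23% × (£17828.00 − £11000.00) = £1481.40 + 23% × £6828.00 = £3051.84
Training Fund Levy: 8.4% × £17828.00 = £1497.55
Total: £3051.84 + £1497.55 = £4549.39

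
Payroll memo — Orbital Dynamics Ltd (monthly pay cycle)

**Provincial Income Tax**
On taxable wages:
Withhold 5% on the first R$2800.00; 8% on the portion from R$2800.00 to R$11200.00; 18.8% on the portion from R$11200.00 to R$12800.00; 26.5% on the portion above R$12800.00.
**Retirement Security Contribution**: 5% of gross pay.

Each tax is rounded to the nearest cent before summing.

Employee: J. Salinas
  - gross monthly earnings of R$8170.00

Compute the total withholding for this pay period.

R$978.10

Provincial Income Tax: taxable = R$8170.00
  R$140.00 + 8% × (R$8170.00 − R$2800.00) = R$140.00 + 8% × R$5370.00 = R$569.60
Retirement Security Contribution: 5% × R$8170.00 = R$408.50
Total: R$569.60 + R$408.50 = R$978.10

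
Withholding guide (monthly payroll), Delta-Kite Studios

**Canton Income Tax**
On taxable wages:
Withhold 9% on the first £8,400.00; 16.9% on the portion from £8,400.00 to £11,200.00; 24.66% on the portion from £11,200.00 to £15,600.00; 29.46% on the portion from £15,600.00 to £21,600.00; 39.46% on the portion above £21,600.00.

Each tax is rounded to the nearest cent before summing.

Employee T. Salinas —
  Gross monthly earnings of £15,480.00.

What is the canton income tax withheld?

Canton Income Tax: taxable = £15,480.00
  £1,229.20 + 24.66% × (£15,480.00 − £11,200.00) = £1,229.20 + 24.66% × £4,280.00 = £2,284.65

£2,284.65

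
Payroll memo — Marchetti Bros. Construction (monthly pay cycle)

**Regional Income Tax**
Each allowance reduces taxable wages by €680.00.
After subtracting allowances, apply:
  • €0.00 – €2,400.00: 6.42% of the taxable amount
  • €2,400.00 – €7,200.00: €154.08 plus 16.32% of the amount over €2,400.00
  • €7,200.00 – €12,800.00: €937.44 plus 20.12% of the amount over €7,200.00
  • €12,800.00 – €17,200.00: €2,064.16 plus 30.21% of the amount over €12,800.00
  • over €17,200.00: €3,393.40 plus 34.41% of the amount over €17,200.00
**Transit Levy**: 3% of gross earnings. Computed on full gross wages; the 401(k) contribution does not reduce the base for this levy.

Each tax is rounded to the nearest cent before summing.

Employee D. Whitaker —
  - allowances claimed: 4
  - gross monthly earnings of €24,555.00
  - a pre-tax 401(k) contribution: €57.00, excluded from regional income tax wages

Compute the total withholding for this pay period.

€5,705.34

Regional Income Tax: taxable = €24,555.00 − €57.00 − 4×€680.00 = €21,778.00
  €3,393.40 + 34.41% × (€21,778.00 − €17,200.00) = €3,393.40 + 34.41% × €4,578.00 = €4,968.69
Transit Levy: 3% × €24,555.00 = €736.65
Total: €4,968.69 + €736.65 = €5,705.34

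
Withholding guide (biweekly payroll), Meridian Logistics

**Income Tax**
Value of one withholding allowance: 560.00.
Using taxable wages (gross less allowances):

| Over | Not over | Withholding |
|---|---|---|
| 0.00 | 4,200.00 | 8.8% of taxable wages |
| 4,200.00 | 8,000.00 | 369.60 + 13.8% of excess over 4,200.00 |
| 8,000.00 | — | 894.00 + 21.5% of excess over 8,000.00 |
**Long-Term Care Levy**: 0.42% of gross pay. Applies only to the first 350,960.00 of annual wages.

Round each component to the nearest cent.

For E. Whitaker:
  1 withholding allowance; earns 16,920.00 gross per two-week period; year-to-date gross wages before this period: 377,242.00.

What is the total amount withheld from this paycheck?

2,691.40

Income Tax: taxable = 16,920.00 − 1×560.00 = 16,360.00
  894.00 + 21.5% × (16,360.00 − 8,000.00) = 894.00 + 21.5% × 8,360.00 = 2,691.40
Long-Term Care Levy: YTD 377,242.00 ≥ cap 350,960.00 → 0.00
Total: 2,691.40 + 0.00 = 2,691.40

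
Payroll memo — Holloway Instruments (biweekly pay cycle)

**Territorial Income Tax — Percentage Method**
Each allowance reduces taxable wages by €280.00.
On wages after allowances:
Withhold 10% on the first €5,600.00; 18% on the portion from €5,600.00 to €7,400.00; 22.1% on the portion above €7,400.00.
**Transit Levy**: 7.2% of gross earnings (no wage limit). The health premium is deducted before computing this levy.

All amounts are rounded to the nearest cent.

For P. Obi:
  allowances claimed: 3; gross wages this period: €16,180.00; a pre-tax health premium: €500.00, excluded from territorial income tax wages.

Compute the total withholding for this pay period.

€3,657.20

Territorial Income Tax: taxable = €16,180.00 − €500.00 − 3×€280.00 = €14,840.00
  €884.00 + 22.1% × (€14,840.00 − €7,400.00) = €884.00 + 22.1% × €7,440.00 = €2,528.24
Transit Levy: 7.2% × €15,680.00 = €1,128.96
Total: €2,528.24 + €1,128.96 = €3,657.20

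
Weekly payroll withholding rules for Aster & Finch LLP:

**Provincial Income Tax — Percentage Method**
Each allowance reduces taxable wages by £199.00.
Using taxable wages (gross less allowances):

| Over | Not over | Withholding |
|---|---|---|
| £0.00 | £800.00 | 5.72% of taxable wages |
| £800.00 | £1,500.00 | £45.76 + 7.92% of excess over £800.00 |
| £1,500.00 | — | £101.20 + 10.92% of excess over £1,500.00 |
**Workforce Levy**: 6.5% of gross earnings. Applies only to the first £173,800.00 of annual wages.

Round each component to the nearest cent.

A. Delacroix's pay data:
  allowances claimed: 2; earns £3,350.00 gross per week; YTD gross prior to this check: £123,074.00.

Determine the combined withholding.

£477.51

Provincial Income Tax: taxable = £3,350.00 − 2×£199.00 = £2,952.00
  £101.20 + 10.92% × (£2,952.00 − £1,500.00) = £101.20 + 10.92% × £1,452.00 = £259.76
Workforce Levy: 6.5% × £3,350.00 = £217.75
Total: £259.76 + £217.75 = £477.51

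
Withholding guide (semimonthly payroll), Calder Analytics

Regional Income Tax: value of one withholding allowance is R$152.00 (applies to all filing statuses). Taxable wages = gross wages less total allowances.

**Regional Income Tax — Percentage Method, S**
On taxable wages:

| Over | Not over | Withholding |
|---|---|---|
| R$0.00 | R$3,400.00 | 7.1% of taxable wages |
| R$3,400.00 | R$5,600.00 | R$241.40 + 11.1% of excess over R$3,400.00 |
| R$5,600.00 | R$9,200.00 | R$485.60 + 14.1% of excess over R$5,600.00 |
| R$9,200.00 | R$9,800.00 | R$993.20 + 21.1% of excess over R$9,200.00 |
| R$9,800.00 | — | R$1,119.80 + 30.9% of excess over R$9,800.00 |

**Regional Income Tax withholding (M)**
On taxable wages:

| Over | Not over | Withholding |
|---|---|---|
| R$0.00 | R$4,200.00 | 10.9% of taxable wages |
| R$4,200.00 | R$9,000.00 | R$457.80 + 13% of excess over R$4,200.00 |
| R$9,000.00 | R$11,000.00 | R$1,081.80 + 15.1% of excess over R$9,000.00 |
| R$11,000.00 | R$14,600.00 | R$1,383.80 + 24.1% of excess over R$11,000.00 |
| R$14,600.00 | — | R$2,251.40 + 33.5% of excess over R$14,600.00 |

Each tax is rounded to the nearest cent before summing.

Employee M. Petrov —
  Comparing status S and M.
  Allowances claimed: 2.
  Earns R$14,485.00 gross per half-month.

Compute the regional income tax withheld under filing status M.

Regional Income Tax (M): taxable = R$14,485.00 − 2×R$152.00 = R$14,181.00
  R$1,383.80 + 24.1% × (R$14,181.00 − R$11,000.00) = R$1,383.80 + 24.1% × R$3,181.00 = R$2,150.42

R$2,150.42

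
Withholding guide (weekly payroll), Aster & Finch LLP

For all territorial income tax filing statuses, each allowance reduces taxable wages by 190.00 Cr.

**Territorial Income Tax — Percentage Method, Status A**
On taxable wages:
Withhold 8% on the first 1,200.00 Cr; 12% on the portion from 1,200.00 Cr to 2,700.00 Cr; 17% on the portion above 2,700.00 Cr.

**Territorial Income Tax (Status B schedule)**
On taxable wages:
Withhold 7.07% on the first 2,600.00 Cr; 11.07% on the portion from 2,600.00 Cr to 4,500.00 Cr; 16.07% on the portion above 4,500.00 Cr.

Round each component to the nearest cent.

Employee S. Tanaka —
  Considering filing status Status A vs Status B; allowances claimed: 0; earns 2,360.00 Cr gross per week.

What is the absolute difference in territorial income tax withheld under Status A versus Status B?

Territorial Income Tax (Status A): taxable = 2,360.00 Cr
  96.00 Cr + 12% × (2,360.00 Cr − 1,200.00 Cr) = 96.00 Cr + 12% × 1,160.00 Cr = 235.20 Cr
Territorial Income Tax (Status B): taxable = 2,360.00 Cr
  7.07% × 2,360.00 Cr = 166.85 Cr
Difference: |235.20 Cr − 166.85 Cr| = 68.35 Cr (higher under Status A)

68.35 Cr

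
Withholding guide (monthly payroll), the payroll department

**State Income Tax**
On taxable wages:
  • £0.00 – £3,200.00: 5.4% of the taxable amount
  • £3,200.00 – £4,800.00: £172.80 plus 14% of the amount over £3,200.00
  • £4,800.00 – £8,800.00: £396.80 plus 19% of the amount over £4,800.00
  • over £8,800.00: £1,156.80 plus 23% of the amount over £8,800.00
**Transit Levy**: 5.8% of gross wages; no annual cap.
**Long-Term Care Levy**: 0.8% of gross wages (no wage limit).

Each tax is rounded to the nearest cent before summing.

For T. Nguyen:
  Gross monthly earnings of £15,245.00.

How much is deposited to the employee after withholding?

£11,599.68

State Income Tax: taxable = £15,245.00
  £1,156.80 + 23% × (£15,245.00 − £8,800.00) = £1,156.80 + 23% × £6,445.00 = £2,639.15
Transit Levy: 5.8% × £15,245.00 = £884.21
Long-Term Care Levy: 0.8% × £15,245.00 = £121.96
Total withheld: £2,639.15 + £884.21 + £121.96 = £3,645.32
Net pay: £15,245.00 − £3,645.32 = £11,599.68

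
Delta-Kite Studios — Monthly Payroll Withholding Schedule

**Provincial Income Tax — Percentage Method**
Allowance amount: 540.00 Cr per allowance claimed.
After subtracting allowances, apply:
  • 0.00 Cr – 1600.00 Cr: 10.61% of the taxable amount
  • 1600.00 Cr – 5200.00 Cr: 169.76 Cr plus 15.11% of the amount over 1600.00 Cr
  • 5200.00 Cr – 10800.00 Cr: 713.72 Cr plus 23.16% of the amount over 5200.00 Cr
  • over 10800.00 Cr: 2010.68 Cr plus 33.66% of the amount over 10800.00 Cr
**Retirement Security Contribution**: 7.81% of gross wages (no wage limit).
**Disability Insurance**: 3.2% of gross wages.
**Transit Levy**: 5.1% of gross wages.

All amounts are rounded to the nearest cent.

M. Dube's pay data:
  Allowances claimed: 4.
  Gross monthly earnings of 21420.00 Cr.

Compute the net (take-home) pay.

Provincial Income Tax: taxable = 21420.00 Cr − 4×540.00 Cr = 19260.00 Cr
  2010.68 Cr + 33.66% × (19260.00 Cr − 10800.00 Cr) = 2010.68 Cr + 33.66% × 8460.00 Cr = 4858.32 Cr
Retirement Security Contribution: 7.81% × 21420.00 Cr = 1672.90 Cr
Disability Insurance: 3.2% × 21420.00 Cr = 685.44 Cr
Transit Levy: 5.1% × 21420.00 Cr = 1092.42 Cr
Total withheld: 4858.32 Cr + 1672.90 Cr + 685.44 Cr + 1092.42 Cr = 8309.08 Cr
Net pay: 21420.00 Cr − 8309.08 Cr = 13110.92 Cr

13110.92 Cr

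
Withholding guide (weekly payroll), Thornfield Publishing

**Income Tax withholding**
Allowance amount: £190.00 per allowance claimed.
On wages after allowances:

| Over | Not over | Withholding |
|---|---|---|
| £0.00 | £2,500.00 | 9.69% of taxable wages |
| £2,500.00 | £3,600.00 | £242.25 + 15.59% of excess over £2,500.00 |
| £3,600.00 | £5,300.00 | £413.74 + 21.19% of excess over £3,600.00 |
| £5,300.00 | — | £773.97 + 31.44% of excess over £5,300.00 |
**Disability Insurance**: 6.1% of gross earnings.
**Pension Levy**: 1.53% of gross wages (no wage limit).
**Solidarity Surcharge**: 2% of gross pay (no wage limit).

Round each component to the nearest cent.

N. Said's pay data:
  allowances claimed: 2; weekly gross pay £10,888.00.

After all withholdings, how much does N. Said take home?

£7,428.11

Income Tax: taxable = £10,888.00 − 2×£190.00 = £10,508.00
  £773.97 + 31.44% × (£10,508.00 − £5,300.00) = £773.97 + 31.44% × £5,208.00 = £2,411.37
Disability Insurance: 6.1% × £10,888.00 = £664.17
Pension Levy: 1.53% × £10,888.00 = £166.59
Solidarity Surcharge: 2% × £10,888.00 = £217.76
Total withheld: £2,411.37 + £664.17 + £166.59 + £217.76 = £3,459.89
Net pay: £10,888.00 − £3,459.89 = £7,428.11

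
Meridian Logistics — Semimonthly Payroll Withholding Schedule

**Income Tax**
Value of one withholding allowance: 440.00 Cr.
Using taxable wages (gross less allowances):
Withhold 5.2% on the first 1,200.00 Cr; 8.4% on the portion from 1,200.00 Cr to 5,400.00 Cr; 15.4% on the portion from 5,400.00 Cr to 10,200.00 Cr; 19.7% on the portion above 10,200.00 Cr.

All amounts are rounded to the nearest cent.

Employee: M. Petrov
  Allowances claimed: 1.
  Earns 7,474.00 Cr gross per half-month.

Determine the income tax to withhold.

666.84 Cr

Income Tax: taxable = 7,474.00 Cr − 1×440.00 Cr = 7,034.00 Cr
  415.20 Cr + 15.4% × (7,034.00 Cr − 5,400.00 Cr) = 415.20 Cr + 15.4% × 1,634.00 Cr = 666.84 Cr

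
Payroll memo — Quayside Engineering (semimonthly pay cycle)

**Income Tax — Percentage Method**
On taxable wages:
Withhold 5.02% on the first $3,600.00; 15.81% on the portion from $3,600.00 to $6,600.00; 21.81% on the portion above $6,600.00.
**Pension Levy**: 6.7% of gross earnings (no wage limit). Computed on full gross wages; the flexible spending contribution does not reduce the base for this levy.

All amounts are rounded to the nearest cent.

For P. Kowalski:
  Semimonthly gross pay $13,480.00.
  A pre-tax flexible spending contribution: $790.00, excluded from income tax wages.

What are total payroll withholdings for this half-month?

$2,886.41

Income Tax: taxable = $13,480.00 − $790.00 = $12,690.00
  $655.02 + 21.81% × ($12,690.00 − $6,600.00) = $655.02 + 21.81% × $6,090.00 = $1,983.25
Pension Levy: 6.7% × $13,480.00 = $903.16
Total: $1,983.25 + $903.16 = $2,886.41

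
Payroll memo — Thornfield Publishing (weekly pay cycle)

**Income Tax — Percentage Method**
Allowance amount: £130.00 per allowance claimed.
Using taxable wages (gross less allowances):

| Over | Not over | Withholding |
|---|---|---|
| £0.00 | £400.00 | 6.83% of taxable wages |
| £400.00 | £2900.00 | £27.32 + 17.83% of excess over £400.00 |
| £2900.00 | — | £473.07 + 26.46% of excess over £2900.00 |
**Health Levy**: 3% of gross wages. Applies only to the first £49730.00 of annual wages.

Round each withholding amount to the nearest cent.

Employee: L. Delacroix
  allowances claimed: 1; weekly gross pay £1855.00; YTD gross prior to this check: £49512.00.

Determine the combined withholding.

Income Tax: taxable = £1855.00 − 1×£130.00 = £1725.00
  £27.32 + 17.83% × (£1725.00 − £400.00) = £27.32 + 17.83% × £1325.00 = £263.57
Health Levy: cap £49730.00 − YTD £49512.00 = £218.00 subject; 3% × £218.00 = £6.54
Total: £263.57 + £6.54 = £270.11

£270.11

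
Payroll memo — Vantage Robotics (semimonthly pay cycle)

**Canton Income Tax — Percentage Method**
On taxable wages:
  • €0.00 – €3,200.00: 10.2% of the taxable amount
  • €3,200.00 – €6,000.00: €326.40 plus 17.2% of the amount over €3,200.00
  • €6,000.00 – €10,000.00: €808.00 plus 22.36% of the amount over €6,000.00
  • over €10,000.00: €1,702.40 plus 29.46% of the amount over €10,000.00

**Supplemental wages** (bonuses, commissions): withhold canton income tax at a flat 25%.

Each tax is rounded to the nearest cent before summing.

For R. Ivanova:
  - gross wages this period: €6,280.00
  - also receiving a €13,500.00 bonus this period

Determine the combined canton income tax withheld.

€4,245.61

Canton Income Tax: taxable = €6,280.00
  €808.00 + 22.36% × (€6,280.00 − €6,000.00) = €808.00 + 22.36% × €280.00 = €870.61
Supplemental (25% flat on bonus): 25% × €13,500.00 = €3,375.00
Total canton income tax: €870.61 + €3,375.00 = €4,245.61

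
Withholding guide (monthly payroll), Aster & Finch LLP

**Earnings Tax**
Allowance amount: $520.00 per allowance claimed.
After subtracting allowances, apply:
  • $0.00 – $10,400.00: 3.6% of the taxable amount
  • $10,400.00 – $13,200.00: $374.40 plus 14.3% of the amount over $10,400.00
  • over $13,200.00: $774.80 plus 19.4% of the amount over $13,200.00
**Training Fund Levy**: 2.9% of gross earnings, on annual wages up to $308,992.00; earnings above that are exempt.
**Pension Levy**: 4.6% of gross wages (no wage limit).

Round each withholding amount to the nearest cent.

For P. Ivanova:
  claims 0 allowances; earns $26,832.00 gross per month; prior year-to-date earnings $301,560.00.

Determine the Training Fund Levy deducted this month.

$215.53

Training Fund Levy: cap $308,992.00 − YTD $301,560.00 = $7,432.00 subject; 2.9% × $7,432.00 = $215.53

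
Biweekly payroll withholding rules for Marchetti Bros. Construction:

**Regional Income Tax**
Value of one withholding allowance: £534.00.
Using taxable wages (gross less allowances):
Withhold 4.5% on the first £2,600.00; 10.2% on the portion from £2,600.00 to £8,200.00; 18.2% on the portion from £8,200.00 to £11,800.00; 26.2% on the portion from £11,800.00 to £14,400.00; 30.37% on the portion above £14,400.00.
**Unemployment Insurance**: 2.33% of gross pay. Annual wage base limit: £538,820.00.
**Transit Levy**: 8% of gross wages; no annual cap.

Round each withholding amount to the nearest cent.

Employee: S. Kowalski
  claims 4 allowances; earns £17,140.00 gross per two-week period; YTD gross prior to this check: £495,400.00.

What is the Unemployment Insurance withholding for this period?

Unemployment Insurance: 2.33% × £17,140.00 = £399.36

£399.36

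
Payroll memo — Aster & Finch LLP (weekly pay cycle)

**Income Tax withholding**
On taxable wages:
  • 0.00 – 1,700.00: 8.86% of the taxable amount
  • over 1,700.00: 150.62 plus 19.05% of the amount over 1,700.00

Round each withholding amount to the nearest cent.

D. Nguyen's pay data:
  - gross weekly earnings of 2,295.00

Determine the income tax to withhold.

Income Tax: taxable = 2,295.00
  150.62 + 19.05% × (2,295.00 − 1,700.00) = 150.62 + 19.05% × 595.00 = 263.97

263.97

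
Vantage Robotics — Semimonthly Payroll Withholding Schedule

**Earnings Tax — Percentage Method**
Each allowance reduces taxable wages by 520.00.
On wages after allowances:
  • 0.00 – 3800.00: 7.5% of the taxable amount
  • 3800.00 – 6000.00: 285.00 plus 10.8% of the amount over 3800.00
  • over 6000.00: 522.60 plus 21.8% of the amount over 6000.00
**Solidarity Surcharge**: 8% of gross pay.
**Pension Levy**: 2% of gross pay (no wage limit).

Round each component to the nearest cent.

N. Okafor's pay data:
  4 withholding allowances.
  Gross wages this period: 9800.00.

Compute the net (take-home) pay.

Earnings Tax: taxable = 9800.00 − 4×520.00 = 7720.00
  522.60 + 21.8% × (7720.00 − 6000.00) = 522.60 + 21.8% × 1720.00 = 897.56
Solidarity Surcharge: 8% × 9800.00 = 784.00
Pension Levy: 2% × 9800.00 = 196.00
Total withheld: 897.56 + 784.00 + 196.00 = 1877.56
Net pay: 9800.00 − 1877.56 = 7922.44

7922.44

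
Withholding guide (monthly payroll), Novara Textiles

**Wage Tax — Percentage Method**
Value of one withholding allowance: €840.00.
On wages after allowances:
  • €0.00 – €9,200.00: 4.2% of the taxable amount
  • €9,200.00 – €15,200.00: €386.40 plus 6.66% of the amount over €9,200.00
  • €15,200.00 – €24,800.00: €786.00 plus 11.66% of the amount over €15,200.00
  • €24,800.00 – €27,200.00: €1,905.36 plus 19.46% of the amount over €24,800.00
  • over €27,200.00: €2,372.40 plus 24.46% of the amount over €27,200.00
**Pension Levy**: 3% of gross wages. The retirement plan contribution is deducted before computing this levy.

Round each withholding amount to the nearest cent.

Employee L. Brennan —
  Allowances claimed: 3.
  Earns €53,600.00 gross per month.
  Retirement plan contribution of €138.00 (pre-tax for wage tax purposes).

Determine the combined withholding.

€9,783.55

Wage Tax: taxable = €53,600.00 − €138.00 − 3×€840.00 = €50,942.00
  €2,372.40 + 24.46% × (€50,942.00 − €27,200.00) = €2,372.40 + 24.46% × €23,742.00 = €8,179.69
Pension Levy: 3% × €53,462.00 = €1,603.86
Total: €8,179.69 + €1,603.86 = €9,783.55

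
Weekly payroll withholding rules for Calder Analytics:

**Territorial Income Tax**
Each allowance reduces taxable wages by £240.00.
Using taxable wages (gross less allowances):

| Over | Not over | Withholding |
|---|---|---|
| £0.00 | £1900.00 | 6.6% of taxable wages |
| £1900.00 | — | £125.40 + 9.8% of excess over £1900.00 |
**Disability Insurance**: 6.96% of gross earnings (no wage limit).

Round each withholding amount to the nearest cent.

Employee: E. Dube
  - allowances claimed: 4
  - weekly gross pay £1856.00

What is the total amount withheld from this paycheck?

Territorial Income Tax: taxable = £1856.00 − 4×£240.00 = £896.00
  6.6% × £896.00 = £59.14
Disability Insurance: 6.96% × £1856.00 = £129.18
Total: £59.14 + £129.18 = £188.32

£188.32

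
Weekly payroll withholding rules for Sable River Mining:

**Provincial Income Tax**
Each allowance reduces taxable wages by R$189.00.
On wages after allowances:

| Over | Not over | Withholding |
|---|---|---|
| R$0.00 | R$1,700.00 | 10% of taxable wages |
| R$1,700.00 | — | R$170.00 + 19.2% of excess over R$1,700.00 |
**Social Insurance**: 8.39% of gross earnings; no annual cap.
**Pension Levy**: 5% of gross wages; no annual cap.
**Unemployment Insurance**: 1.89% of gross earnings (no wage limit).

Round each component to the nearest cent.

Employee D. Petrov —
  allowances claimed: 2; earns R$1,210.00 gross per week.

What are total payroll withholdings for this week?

R$268.09

Provincial Income Tax: taxable = R$1,210.00 − 2×R$189.00 = R$832.00
  10% × R$832.00 = R$83.20
Social Insurance: 8.39% × R$1,210.00 = R$101.52
Pension Levy: 5% × R$1,210.00 = R$60.50
Unemployment Insurance: 1.89% × R$1,210.00 = R$22.87
Total: R$83.20 + R$101.52 + R$60.50 + R$22.87 = R$268.09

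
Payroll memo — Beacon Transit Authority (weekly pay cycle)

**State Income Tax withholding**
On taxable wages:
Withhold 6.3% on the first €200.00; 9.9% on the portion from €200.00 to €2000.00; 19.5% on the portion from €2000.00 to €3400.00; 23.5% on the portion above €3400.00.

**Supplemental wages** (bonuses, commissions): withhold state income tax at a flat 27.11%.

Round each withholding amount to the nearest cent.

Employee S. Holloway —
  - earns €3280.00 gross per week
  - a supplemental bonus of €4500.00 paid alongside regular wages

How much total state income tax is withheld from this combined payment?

€1660.35

State Income Tax: taxable = €3280.00
  €190.80 + 19.5% × (€3280.00 − €2000.00) = €190.80 + 19.5% × €1280.00 = €440.40
Supplemental (27.11% flat on bonus): 27.11% × €4500.00 = €1219.95
Total state income tax: €440.40 + €1219.95 = €1660.35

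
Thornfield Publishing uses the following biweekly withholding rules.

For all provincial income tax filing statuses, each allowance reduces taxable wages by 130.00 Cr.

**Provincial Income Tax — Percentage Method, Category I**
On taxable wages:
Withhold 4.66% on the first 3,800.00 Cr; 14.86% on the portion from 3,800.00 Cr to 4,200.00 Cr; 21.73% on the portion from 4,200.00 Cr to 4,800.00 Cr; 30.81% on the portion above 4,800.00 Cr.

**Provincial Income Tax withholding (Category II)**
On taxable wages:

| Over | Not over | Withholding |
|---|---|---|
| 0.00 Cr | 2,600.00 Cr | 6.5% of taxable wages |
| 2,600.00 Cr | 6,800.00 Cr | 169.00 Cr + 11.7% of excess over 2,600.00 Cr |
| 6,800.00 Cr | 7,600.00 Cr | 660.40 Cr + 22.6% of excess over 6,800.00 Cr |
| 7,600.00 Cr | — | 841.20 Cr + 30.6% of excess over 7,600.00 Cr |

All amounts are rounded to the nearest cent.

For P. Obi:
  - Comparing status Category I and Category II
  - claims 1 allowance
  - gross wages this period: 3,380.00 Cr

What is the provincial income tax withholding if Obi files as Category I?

151.45 Cr

Provincial Income Tax (Category I): taxable = 3,380.00 Cr − 1×130.00 Cr = 3,250.00 Cr
  4.66% × 3,250.00 Cr = 151.45 Cr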